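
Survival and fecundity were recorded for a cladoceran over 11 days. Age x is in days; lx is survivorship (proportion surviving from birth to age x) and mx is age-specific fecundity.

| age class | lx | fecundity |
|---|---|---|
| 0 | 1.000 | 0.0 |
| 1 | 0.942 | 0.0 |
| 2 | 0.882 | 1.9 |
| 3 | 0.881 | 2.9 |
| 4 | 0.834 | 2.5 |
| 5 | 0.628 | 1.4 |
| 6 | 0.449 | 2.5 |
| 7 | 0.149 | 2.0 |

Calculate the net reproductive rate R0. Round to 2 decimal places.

lx·mx by age: 0, 0, 1.6758, 2.5549, 2.085, 0.8792, 1.1225, 0.298
R0 = Σ lx·mx = 8.6154 → 8.62

8.62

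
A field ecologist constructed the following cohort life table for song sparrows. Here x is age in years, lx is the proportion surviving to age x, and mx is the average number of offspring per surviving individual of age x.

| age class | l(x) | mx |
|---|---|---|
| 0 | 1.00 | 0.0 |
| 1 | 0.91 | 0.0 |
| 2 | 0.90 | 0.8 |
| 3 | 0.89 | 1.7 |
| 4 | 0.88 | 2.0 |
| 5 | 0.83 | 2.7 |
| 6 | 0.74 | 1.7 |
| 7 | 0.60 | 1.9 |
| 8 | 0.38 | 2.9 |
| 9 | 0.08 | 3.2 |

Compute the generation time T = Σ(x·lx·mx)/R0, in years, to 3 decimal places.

5.092

lx·mx: 0, 0, 0.72, 1.513, 1.76, 2.241, 1.258, 1.14, 1.102, 0.256 → R0 = 9.99
x·lx·mx: 0, 0, 1.44, 4.539, 7.04, 11.205, 7.548, 7.98, 8.816, 2.304 → Σ = 50.872
T = 50.872 / 9.99 = 5.092292… → 5.092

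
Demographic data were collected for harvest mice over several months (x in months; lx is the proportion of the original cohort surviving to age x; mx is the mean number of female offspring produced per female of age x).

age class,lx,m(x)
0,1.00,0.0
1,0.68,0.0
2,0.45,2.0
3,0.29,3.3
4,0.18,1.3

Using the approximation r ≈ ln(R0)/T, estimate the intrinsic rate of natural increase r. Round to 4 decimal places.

R0 = Σ lx·mx = 0 + 0 + 0.9 + 0.957 + 0.234 = 2.091
Σ x·lx·mx = 5.607; T = 5.607/2.091 = 2.68149…
r ≈ ln(R0)/T = ln(2.091)/2.68149… = 0.275087… → 0.2751

0.2751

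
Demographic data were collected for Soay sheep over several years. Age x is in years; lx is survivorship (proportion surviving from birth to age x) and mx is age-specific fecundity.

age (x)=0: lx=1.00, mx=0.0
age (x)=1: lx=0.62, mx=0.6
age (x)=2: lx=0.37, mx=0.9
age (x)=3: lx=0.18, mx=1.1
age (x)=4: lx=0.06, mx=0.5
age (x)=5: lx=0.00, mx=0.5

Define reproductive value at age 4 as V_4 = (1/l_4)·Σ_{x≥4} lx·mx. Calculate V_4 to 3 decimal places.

0.500

lx·mx for x ≥ 4: 0.03, 0 → sum = 0.03
V_4 = 0.03 / l_4 = 0.03 / 0.06 = 0.5 → 0.500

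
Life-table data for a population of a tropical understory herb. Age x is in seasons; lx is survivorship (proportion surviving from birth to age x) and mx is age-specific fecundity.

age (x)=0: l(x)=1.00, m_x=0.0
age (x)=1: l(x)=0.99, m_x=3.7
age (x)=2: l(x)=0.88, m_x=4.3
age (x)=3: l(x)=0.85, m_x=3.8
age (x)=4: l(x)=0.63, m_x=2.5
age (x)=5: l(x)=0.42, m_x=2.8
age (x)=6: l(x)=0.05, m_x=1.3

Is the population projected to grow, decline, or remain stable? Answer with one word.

R0 = Σ lx·mx = 0 + 3.663 + 3.784 + 3.23 + 1.575 + 1.176 + 0.065 = 13.493
R0 > 1, so the population is growing.

growing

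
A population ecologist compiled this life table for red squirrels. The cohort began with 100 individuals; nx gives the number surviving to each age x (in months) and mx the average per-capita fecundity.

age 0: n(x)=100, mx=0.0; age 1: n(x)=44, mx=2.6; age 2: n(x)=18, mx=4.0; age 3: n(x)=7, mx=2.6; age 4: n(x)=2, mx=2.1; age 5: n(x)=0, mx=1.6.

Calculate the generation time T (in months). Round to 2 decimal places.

1.58

lx = nx/n0 = nx/100: 1, 0.44, 0.18, 0.07, 0.02, 0
lx·mx: 0, 1.144, 0.72, 0.182, 0.042, 0 → R0 = 2.088
x·lx·mx: 0, 1.144, 1.44, 0.546, 0.168, 0 → Σ = 3.298
T = 3.298 / 2.088 = 1.579502… → 1.58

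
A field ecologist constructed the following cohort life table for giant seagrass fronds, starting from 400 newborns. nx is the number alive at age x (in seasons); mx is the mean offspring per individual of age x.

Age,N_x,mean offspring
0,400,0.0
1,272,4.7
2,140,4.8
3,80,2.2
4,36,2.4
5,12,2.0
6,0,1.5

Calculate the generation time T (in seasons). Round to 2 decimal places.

1.62

lx = nx/n0 = nx/400: 1, 0.68, 0.35, 0.2, 0.09, 0.03, 0
lx·mx: 0, 3.196, 1.68, 0.44, 0.216, 0.06, 0 → R0 = 5.592
x·lx·mx: 0, 3.196, 3.36, 1.32, 0.864, 0.3, 0 → Σ = 9.04
T = 9.04 / 5.592 = 1.616595… → 1.62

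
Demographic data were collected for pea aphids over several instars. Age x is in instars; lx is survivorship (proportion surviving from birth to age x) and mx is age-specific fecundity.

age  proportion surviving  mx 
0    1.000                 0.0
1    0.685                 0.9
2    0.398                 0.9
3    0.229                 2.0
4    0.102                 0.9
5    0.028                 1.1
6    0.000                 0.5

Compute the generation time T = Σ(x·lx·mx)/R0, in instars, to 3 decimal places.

2.076

lx·mx: 0, 0.6165, 0.3582, 0.458, 0.0918, 0.0308, 0 → R0 = 1.5553
x·lx·mx: 0, 0.6165, 0.7164, 1.374, 0.3672, 0.154, 0 → Σ = 3.2281
T = 3.2281 / 1.5553 = 2.075548… → 2.076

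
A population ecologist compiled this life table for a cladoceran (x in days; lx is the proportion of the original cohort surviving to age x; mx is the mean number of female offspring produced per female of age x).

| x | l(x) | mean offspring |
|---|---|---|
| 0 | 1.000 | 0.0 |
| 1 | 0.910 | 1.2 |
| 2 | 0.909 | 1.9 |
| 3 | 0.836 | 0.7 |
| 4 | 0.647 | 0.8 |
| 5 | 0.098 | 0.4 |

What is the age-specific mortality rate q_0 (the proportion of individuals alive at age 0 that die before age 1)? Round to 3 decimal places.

q_0 = (l_0 − l_1) / l_0 = (1 − 0.91) / 1
     = 0.09 / 1 = 0.09 → 0.090

0.090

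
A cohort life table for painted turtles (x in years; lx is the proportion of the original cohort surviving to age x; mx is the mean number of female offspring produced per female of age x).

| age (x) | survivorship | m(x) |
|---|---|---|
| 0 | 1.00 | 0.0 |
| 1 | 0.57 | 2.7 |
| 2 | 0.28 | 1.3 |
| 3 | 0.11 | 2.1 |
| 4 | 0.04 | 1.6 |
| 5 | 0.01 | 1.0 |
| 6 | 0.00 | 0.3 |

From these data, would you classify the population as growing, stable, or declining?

growing

R0 = Σ lx·mx = 0 + 1.539 + 0.364 + 0.231 + 0.064 + 0.01 + 0 = 2.208
R0 > 1, so the population is growing.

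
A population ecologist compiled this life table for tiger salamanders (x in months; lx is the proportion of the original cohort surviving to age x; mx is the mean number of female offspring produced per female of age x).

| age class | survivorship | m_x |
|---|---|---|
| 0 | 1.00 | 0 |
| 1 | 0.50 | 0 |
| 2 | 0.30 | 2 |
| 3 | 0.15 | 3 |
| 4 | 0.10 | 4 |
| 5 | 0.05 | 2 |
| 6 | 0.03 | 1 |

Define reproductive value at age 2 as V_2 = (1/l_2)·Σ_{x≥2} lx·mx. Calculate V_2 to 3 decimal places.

lx·mx for x ≥ 2: 0.6, 0.45, 0.4, 0.1, 0.03 → sum = 1.58
V_2 = 1.58 / l_2 = 1.58 / 0.3 = 5.266667… → 5.267

5.267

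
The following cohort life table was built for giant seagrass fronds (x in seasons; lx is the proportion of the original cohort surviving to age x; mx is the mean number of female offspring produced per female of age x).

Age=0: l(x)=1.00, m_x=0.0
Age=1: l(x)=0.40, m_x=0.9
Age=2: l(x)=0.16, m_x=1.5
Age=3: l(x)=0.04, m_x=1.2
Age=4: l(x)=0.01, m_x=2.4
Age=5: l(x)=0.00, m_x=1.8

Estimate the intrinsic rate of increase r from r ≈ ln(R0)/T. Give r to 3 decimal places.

R0 = Σ lx·mx = 0 + 0.36 + 0.24 + 0.048 + 0.024 + 0 = 0.672
Σ x·lx·mx = 1.08; T = 1.08/0.672 = 1.60714…
r ≈ ln(R0)/T = ln(0.672)/1.60714… = -0.24733… → -0.247

-0.247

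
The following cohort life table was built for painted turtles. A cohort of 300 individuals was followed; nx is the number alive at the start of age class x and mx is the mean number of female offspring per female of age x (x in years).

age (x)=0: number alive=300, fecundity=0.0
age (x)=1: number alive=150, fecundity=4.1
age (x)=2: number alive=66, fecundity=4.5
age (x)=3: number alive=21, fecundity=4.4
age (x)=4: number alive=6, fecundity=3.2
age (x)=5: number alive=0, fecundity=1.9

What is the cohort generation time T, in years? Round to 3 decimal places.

1.527

lx = nx/n0 = nx/300: 1, 0.5, 0.22, 0.07, 0.02, 0
lx·mx: 0, 2.05, 0.99, 0.308, 0.064, 0 → R0 = 3.412
x·lx·mx: 0, 2.05, 1.98, 0.924, 0.256, 0 → Σ = 5.21
T = 5.21 / 3.412 = 1.526964… → 1.527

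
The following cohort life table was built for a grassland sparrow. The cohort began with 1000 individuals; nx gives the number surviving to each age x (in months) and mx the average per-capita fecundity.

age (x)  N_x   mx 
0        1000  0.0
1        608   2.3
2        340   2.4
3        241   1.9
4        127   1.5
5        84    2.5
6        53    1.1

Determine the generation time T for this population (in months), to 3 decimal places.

2.097

lx = nx/n0 = nx/1000: 1, 0.608, 0.34, 0.241, 0.127, 0.084, 0.053
lx·mx: 0, 1.3984, 0.816, 0.4579, 0.1905, 0.21, 0.0583 → R0 = 3.1311
x·lx·mx: 0, 1.3984, 1.632, 1.3737, 0.762, 1.05, 0.3498 → Σ = 6.5659
T = 6.5659 / 3.1311 = 2.096995… → 2.097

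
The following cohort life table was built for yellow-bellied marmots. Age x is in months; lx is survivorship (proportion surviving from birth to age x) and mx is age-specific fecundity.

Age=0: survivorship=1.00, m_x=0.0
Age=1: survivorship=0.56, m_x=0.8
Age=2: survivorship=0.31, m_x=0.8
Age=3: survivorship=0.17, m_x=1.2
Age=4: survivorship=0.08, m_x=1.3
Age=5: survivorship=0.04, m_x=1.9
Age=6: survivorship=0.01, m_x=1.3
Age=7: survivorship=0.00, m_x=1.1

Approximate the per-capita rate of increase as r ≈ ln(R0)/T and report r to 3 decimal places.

0.040

R0 = Σ lx·mx = 0 + 0.448 + 0.248 + 0.204 + 0.104 + 0.076 + 0.013 + 0 = 1.093
Σ x·lx·mx = 2.43; T = 2.43/1.093 = 2.22324…
r ≈ ln(R0)/T = ln(1.093)/2.22324… = 0.04… → 0.040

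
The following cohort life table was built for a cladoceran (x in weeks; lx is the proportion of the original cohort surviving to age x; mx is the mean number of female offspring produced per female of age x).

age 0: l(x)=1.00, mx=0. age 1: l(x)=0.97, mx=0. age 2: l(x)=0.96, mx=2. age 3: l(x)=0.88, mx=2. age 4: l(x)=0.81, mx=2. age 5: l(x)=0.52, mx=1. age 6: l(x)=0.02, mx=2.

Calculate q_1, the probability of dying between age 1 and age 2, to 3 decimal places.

0.010

q_1 = (l_1 − l_2) / l_1 = (0.97 − 0.96) / 0.97
     = 0.01 / 0.97 = 0.010309… → 0.010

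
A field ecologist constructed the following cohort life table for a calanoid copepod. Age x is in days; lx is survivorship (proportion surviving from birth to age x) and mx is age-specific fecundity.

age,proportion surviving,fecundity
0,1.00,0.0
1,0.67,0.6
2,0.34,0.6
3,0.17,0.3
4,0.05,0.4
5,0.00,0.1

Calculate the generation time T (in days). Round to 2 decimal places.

1.54

lx·mx: 0, 0.402, 0.204, 0.051, 0.02, 0 → R0 = 0.677
x·lx·mx: 0, 0.402, 0.408, 0.153, 0.08, 0 → Σ = 1.043
T = 1.043 / 0.677 = 1.54062… → 1.54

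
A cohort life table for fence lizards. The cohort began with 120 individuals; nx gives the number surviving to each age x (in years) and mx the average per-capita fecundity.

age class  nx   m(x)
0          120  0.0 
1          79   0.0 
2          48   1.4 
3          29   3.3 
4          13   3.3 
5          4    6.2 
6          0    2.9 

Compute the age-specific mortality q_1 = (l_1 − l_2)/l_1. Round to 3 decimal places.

lx = nx/n0 = nx/120: 1, 0.65833…, 0.4, 0.24167…, 0.10833…, 0.03333…, 0
q_1 = (l_1 − l_2) / l_1 = (0.658333… − 0.4) / 0.658333…
     = 0.258333… / 0.658333… = 0.392405… → 0.392

0.392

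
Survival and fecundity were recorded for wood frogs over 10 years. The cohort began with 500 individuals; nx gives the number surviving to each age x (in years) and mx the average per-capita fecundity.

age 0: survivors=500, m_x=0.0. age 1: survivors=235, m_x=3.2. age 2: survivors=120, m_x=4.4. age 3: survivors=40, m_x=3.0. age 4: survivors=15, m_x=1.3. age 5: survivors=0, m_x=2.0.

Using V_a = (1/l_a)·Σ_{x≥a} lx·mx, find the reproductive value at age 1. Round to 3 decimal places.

6.040

lx = nx/n0 = nx/500: 1, 0.47, 0.24, 0.08, 0.03, 0
lx·mx for x ≥ 1: 1.504, 1.056, 0.24, 0.039, 0 → sum = 2.839
V_1 = 2.839 / l_1 = 2.839 / 0.47 = 6.040426… → 6.040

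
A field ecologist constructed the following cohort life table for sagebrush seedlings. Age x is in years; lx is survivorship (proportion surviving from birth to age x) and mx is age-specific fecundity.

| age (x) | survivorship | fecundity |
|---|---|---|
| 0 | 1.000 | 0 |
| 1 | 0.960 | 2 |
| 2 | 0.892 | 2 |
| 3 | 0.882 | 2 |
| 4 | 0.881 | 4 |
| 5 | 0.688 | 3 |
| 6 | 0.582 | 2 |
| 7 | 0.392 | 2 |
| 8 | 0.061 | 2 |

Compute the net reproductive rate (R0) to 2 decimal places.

13.13

lx·mx by age: 0, 1.92, 1.784, 1.764, 3.524, 2.064, 1.164, 0.784, 0.122
R0 = Σ lx·mx = 13.126 → 13.13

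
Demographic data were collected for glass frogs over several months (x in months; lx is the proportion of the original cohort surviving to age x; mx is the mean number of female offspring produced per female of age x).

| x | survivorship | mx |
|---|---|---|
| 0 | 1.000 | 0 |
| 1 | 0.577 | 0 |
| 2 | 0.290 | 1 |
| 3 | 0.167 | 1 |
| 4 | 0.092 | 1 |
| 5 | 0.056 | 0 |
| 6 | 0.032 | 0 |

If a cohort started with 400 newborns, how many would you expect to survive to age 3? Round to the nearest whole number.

67

Expected survivors = N0 · l_3 = 400 × 0.167 = 66.8 → 67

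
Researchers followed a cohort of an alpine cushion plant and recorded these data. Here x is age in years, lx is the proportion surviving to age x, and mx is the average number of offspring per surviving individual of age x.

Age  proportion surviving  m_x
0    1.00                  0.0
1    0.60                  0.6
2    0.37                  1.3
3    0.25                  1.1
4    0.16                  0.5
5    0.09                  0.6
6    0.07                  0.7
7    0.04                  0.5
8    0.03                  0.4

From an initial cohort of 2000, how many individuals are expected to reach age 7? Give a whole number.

80

Expected survivors = N0 · l_7 = 2000 × 0.04 = 80 → 80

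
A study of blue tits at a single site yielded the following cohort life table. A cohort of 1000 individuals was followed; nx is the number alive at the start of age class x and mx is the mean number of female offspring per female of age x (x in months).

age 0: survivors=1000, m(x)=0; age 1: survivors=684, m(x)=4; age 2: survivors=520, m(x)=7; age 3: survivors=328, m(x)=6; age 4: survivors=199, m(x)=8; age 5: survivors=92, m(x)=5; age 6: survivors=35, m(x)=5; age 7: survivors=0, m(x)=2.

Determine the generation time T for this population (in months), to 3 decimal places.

2.425

lx = nx/n0 = nx/1000: 1, 0.684, 0.52, 0.328, 0.199, 0.092, 0.035, 0
lx·mx: 0, 2.736, 3.64, 1.968, 1.592, 0.46, 0.175, 0 → R0 = 10.571
x·lx·mx: 0, 2.736, 7.28, 5.904, 6.368, 2.3, 1.05, 0 → Σ = 25.638
T = 25.638 / 10.571 = 2.425315… → 2.425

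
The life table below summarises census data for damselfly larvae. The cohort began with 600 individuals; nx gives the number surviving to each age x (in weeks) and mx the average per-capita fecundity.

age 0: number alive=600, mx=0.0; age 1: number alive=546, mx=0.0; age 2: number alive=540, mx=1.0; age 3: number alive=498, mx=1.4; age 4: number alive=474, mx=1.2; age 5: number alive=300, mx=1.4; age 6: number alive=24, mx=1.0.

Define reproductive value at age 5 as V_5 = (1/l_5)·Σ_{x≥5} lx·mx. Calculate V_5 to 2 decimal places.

lx = nx/n0 = nx/600: 1, 0.91, 0.9, 0.83, 0.79, 0.5, 0.04
lx·mx for x ≥ 5: 0.7, 0.04 → sum = 0.74
V_5 = 0.74 / l_5 = 0.74 / 0.5 = 1.48 → 1.48

1.48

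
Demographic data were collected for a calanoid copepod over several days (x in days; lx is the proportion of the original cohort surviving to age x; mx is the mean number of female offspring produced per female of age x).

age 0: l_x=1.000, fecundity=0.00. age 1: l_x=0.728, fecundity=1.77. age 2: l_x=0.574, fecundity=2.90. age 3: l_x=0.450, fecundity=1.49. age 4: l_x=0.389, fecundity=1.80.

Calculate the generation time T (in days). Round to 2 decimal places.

2.18

lx·mx: 0, 1.28856, 1.6646, 0.6705, 0.7002 → R0 = 4.32386
x·lx·mx: 0, 1.28856, 3.3292, 2.0115, 2.8008 → Σ = 9.43006
T = 9.43006 / 4.32386 = 2.180936… → 2.18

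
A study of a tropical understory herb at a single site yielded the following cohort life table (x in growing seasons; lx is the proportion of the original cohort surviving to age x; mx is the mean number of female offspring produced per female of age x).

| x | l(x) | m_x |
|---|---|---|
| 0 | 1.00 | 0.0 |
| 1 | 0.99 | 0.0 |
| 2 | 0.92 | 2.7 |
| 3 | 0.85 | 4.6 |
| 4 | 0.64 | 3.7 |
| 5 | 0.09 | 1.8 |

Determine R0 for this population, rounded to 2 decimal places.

8.92

lx·mx by age: 0, 0, 2.484, 3.91, 2.368, 0.162
R0 = Σ lx·mx = 8.924 → 8.92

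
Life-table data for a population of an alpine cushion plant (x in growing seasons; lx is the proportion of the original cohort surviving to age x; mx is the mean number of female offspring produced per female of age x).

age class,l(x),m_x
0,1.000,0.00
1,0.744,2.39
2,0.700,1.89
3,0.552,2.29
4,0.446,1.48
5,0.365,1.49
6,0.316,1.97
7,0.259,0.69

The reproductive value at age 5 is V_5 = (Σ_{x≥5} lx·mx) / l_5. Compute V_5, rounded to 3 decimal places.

lx·mx for x ≥ 5: 0.54385, 0.62252, 0.17871 → sum = 1.34508
V_5 = 1.34508 / l_5 = 1.34508 / 0.365 = 3.685151… → 3.685

3.685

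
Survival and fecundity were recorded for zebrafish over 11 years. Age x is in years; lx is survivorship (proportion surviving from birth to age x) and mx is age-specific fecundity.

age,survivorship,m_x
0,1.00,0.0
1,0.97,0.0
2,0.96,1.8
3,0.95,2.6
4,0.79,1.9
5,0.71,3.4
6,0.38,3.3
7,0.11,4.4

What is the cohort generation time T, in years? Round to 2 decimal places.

4.05

lx·mx: 0, 0, 1.728, 2.47, 1.501, 2.414, 1.254, 0.484 → R0 = 9.851
x·lx·mx: 0, 0, 3.456, 7.41, 6.004, 12.07, 7.524, 3.388 → Σ = 39.852
T = 39.852 / 9.851 = 4.045478… → 4.05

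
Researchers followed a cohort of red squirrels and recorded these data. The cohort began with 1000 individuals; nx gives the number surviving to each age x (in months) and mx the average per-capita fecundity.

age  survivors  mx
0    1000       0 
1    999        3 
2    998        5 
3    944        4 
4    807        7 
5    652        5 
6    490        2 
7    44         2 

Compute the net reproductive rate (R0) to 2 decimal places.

lx = nx/n0 = nx/1000: 1, 0.999, 0.998, 0.944, 0.807, 0.652, 0.49, 0.044
lx·mx by age: 0, 2.997, 4.99, 3.776, 5.649, 3.26, 0.98, 0.088
R0 = Σ lx·mx = 21.74 → 21.74

21.74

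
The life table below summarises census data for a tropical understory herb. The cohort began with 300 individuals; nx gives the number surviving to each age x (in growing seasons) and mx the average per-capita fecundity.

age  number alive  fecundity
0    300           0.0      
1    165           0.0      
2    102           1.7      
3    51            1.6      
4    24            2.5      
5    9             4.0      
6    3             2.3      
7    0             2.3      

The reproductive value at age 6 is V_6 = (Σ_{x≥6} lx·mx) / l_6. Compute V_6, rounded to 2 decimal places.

2.30

lx = nx/n0 = nx/300: 1, 0.55, 0.34, 0.17, 0.08, 0.03, 0.01, 0
lx·mx for x ≥ 6: 0.023, 0 → sum = 0.023
V_6 = 0.023 / l_6 = 0.023 / 0.01 = 2.3 → 2.30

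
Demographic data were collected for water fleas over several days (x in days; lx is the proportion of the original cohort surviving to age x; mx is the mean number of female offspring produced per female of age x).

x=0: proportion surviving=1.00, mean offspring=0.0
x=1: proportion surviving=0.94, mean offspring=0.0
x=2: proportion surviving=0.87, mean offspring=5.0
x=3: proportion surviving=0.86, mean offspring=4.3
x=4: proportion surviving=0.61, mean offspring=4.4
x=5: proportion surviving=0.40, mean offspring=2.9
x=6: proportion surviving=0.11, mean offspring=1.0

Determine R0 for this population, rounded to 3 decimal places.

lx·mx by age: 0, 0, 4.35, 3.698, 2.684, 1.16, 0.11
R0 = Σ lx·mx = 12.002 → 12.002

12.002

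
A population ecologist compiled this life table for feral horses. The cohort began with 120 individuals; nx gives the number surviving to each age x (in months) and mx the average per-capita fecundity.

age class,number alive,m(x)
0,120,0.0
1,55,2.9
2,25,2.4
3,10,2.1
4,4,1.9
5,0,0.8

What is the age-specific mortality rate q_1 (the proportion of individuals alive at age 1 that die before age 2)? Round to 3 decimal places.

lx = nx/n0 = nx/120: 1, 0.45833…, 0.20833…, 0.08333…, 0.03333…, 0
q_1 = (l_1 − l_2) / l_1 = (0.458333… − 0.208333…) / 0.458333…
     = 0.25… / 0.458333… = 0.545455… → 0.545

0.545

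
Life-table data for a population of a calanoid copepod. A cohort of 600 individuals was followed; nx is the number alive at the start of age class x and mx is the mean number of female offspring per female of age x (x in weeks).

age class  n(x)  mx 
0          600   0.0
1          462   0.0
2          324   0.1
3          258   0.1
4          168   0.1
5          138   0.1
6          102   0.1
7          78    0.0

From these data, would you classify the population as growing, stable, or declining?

lx = nx/n0 = nx/600: 1, 0.77, 0.54, 0.43, 0.28, 0.23, 0.17, 0.13
R0 = Σ lx·mx = 0 + 0 + 0.054 + 0.043 + 0.028 + 0.023 + 0.017 + 0 = 0.165
R0 < 1, so the population is declining.

declining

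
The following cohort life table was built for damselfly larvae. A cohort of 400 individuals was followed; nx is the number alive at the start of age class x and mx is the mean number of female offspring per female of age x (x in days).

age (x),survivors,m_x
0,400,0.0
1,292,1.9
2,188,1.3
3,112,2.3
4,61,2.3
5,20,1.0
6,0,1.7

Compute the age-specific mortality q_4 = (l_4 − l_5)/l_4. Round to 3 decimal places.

0.672

lx = nx/n0 = nx/400: 1, 0.73, 0.47, 0.28, 0.1525, 0.05, 0
q_4 = (l_4 − l_5) / l_4 = (0.1525 − 0.05) / 0.1525
     = 0.1025 / 0.1525 = 0.672131… → 0.672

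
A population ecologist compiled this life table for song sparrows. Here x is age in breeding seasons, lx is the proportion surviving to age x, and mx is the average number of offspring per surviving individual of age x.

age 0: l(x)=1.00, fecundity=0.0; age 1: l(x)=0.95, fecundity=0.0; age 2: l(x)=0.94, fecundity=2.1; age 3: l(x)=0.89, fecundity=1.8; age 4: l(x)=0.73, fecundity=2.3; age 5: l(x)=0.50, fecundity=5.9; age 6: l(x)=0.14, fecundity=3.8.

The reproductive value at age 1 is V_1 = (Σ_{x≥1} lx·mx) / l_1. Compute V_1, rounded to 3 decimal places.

9.197

lx·mx for x ≥ 1: 0, 1.974, 1.602, 1.679, 2.95, 0.532 → sum = 8.737
V_1 = 8.737 / l_1 = 8.737 / 0.95 = 9.196842… → 9.197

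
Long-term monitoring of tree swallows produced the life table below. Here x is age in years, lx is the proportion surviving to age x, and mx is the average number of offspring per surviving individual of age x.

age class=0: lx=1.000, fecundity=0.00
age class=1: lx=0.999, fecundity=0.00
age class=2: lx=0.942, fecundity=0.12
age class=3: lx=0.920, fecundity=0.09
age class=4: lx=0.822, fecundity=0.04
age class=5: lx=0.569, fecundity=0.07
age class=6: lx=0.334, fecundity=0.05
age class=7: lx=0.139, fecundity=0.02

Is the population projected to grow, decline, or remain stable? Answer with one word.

declining

R0 = Σ lx·mx = 0 + 0 + 0.11304 + 0.0828 + 0.03288 + 0.03983 + 0.0167 + 0.00278 = 0.28803
R0 < 1, so the population is declining.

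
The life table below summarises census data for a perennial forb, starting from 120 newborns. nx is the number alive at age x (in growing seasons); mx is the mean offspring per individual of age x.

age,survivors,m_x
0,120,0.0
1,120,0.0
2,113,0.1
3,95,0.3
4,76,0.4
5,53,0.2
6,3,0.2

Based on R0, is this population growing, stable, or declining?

declining

lx = nx/n0 = nx/120: 1, 1, 0.94167…, 0.79167…, 0.63333…, 0.44167…, 0.025
R0 = Σ lx·mx = 0 + 0 + 0.094167… + 0.2375… + 0.253333… + 0.088333… + 0.005 = 0.678333…
R0 < 1, so the population is declining.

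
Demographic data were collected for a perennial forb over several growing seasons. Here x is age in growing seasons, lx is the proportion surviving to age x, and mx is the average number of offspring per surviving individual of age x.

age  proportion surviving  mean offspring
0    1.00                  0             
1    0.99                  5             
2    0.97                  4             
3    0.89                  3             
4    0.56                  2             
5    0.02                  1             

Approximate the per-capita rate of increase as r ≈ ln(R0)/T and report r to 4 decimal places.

1.2674

R0 = Σ lx·mx = 0 + 4.95 + 3.88 + 2.67 + 1.12 + 0.02 = 12.64
Σ x·lx·mx = 25.3; T = 25.3/12.64 = 2.00158…
r ≈ ln(R0)/T = ln(12.64)/2.00158… = 1.26743… → 1.2674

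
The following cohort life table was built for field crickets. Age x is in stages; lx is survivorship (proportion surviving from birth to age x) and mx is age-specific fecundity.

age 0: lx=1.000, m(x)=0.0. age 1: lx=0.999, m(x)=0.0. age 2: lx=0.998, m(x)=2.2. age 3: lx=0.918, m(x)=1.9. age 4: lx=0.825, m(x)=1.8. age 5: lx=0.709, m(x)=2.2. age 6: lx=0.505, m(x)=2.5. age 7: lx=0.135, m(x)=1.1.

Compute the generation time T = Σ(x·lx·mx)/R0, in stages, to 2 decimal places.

3.81

lx·mx: 0, 0, 2.1956, 1.7442, 1.485, 1.5598, 1.2625, 0.1485 → R0 = 8.3956
x·lx·mx: 0, 0, 4.3912, 5.2326, 5.94, 7.799, 7.575, 1.0395 → Σ = 31.9773
T = 31.9773 / 8.3956 = 3.808817… → 3.81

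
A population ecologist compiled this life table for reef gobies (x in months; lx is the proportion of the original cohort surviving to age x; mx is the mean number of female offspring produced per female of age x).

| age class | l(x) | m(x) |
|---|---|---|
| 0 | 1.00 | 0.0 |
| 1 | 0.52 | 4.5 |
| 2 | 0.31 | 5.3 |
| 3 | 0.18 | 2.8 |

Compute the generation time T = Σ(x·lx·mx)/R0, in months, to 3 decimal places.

lx·mx: 0, 2.34, 1.643, 0.504 → R0 = 4.487
x·lx·mx: 0, 2.34, 3.286, 1.512 → Σ = 7.138
T = 7.138 / 4.487 = 1.590818… → 1.591

1.591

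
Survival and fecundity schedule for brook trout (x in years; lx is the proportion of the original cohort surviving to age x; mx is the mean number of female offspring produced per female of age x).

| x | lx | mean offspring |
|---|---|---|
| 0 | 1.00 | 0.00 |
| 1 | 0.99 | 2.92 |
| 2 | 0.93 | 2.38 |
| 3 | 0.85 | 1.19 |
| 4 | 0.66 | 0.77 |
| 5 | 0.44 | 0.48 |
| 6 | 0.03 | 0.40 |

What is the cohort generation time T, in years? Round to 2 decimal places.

lx·mx: 0, 2.8908, 2.2134, 1.0115, 0.5082, 0.2112, 0.012 → R0 = 6.8471
x·lx·mx: 0, 2.8908, 4.4268, 3.0345, 2.0328, 1.056, 0.072 → Σ = 13.5129
T = 13.5129 / 6.8471 = 1.973522… → 1.97

1.97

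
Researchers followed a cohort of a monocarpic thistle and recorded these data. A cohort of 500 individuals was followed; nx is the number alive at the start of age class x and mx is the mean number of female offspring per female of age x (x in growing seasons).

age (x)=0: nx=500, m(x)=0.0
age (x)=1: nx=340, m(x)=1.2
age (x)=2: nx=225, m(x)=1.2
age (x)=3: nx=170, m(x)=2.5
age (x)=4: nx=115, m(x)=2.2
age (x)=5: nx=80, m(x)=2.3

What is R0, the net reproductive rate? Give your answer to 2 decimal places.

3.08

lx = nx/n0 = nx/500: 1, 0.68, 0.45, 0.34, 0.23, 0.16
lx·mx by age: 0, 0.816, 0.54, 0.85, 0.506, 0.368
R0 = Σ lx·mx = 3.08 → 3.08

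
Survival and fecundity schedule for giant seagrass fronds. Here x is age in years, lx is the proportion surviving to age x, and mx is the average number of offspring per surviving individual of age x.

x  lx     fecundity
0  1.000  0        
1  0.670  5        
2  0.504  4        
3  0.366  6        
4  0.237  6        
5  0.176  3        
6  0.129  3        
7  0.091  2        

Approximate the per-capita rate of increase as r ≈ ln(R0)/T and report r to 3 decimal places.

0.900

R0 = Σ lx·mx = 0 + 3.35 + 2.016 + 2.196 + 1.422 + 0.528 + 0.387 + 0.182 = 10.081
Σ x·lx·mx = 25.894; T = 25.894/10.081 = 2.56859…
r ≈ ln(R0)/T = ln(10.081)/2.56859… = 0.89958… → 0.900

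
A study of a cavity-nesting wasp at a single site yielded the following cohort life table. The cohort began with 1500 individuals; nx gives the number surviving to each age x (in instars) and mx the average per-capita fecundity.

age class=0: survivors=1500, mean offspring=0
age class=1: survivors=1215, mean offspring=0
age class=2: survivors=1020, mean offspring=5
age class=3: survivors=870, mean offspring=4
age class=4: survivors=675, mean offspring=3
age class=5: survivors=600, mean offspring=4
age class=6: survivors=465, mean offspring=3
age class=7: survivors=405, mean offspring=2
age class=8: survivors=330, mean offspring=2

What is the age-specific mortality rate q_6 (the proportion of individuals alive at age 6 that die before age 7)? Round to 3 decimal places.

0.129

lx = nx/n0 = nx/1500: 1, 0.81, 0.68, 0.58, 0.45, 0.4, 0.31, 0.27, 0.22
q_6 = (l_6 − l_7) / l_6 = (0.31 − 0.27) / 0.31
     = 0.04 / 0.31 = 0.129032… → 0.129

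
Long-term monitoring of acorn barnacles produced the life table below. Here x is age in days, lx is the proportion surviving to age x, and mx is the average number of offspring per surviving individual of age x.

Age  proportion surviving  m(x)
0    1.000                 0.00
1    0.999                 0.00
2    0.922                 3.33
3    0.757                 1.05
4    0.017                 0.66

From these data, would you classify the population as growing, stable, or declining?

growing

R0 = Σ lx·mx = 0 + 0 + 3.07026 + 0.79485 + 0.01122 = 3.87633
R0 > 1, so the population is growing.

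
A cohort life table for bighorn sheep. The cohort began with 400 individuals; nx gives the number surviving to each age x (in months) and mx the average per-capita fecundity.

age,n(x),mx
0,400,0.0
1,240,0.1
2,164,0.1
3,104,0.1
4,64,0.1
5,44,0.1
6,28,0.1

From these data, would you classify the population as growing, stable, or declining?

lx = nx/n0 = nx/400: 1, 0.6, 0.41, 0.26, 0.16, 0.11, 0.07
R0 = Σ lx·mx = 0 + 0.06 + 0.041 + 0.026 + 0.016 + 0.011 + 0.007 = 0.161
R0 < 1, so the population is declining.

declining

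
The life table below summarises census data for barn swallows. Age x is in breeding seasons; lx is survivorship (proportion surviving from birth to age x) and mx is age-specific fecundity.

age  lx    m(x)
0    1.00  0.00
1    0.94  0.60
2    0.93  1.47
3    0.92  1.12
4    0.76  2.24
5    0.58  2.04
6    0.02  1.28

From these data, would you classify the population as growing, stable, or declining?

R0 = Σ lx·mx = 0 + 0.564 + 1.3671 + 1.0304 + 1.7024 + 1.1832 + 0.0256 = 5.8727
R0 > 1, so the population is growing.

growing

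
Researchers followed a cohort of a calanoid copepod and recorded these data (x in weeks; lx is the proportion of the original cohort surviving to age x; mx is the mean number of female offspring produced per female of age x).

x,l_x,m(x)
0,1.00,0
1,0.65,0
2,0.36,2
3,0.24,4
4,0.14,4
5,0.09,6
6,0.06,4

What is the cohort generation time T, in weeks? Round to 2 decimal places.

3.54

lx·mx: 0, 0, 0.72, 0.96, 0.56, 0.54, 0.24 → R0 = 3.02
x·lx·mx: 0, 0, 1.44, 2.88, 2.24, 2.7, 1.44 → Σ = 10.7
T = 10.7 / 3.02 = 3.543046… → 3.54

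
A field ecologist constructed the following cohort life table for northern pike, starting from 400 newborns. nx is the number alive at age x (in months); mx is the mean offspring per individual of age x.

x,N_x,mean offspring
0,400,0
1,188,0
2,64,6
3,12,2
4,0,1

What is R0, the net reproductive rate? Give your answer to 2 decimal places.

lx = nx/n0 = nx/400: 1, 0.47, 0.16, 0.03, 0
lx·mx by age: 0, 0, 0.96, 0.06, 0
R0 = Σ lx·mx = 1.02 → 1.02

1.02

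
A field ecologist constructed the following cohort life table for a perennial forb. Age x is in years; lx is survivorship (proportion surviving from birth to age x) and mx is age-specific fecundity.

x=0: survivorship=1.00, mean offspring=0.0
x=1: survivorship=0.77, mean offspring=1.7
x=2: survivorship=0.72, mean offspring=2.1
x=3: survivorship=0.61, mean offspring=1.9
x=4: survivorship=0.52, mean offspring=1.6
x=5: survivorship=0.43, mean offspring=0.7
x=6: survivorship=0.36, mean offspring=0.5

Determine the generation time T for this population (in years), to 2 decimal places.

lx·mx: 0, 1.309, 1.512, 1.159, 0.832, 0.301, 0.18 → R0 = 5.293
x·lx·mx: 0, 1.309, 3.024, 3.477, 3.328, 1.505, 1.08 → Σ = 13.723
T = 13.723 / 5.293 = 2.59267… → 2.59

2.59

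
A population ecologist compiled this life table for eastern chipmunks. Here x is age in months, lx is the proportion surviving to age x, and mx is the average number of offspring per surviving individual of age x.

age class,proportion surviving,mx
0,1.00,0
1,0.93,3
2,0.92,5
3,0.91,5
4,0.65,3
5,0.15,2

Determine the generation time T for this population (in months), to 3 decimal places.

lx·mx: 0, 2.79, 4.6, 4.55, 1.95, 0.3 → R0 = 14.19
x·lx·mx: 0, 2.79, 9.2, 13.65, 7.8, 1.5 → Σ = 34.94
T = 34.94 / 14.19 = 2.462297… → 2.462

2.462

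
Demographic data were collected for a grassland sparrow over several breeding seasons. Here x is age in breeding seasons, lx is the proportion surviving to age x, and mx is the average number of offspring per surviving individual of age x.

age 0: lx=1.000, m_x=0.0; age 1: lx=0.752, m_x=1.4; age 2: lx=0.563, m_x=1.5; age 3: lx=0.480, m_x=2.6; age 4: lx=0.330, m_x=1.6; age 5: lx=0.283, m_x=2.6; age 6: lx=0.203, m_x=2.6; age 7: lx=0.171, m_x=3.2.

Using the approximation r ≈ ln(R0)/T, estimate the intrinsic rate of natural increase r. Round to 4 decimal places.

0.4842

R0 = Σ lx·mx = 0 + 1.0528 + 0.8445 + 1.248 + 0.528 + 0.7358 + 0.5278 + 0.5472 = 5.4841
Σ x·lx·mx = 19.274; T = 19.274/5.4841 = 3.51452…
r ≈ ln(R0)/T = ln(5.4841)/3.51452… = 0.484234… → 0.4842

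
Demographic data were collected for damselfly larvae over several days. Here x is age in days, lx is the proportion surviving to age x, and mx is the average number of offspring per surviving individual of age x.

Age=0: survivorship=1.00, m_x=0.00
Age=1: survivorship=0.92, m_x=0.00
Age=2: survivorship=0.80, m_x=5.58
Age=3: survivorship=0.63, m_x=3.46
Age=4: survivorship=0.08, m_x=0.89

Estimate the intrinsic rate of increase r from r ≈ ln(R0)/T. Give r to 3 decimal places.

0.812

R0 = Σ lx·mx = 0 + 0 + 4.464 + 2.1798 + 0.0712 = 6.715
Σ x·lx·mx = 15.7522; T = 15.7522/6.715 = 2.34582…
r ≈ ln(R0)/T = ln(6.715)/2.34582… = 0.8118… → 0.812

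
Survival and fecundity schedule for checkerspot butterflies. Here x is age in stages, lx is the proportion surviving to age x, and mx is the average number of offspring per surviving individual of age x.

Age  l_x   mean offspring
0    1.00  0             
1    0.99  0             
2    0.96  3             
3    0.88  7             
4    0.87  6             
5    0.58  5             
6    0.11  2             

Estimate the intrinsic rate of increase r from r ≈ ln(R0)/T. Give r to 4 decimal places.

0.8143

R0 = Σ lx·mx = 0 + 0 + 2.88 + 6.16 + 5.22 + 2.9 + 0.22 = 17.38
Σ x·lx·mx = 60.94; T = 60.94/17.38 = 3.50633…
r ≈ ln(R0)/T = ln(17.38)/3.50633… = 0.814333… → 0.8143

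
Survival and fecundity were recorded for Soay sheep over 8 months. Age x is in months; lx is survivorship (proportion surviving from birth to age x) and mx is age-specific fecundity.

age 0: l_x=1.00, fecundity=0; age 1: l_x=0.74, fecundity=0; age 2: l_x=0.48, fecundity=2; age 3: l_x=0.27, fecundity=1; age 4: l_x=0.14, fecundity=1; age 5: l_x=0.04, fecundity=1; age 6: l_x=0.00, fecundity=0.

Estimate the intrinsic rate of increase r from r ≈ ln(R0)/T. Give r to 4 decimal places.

0.1388

R0 = Σ lx·mx = 0 + 0 + 0.96 + 0.27 + 0.14 + 0.04 + 0 = 1.41
Σ x·lx·mx = 3.49; T = 3.49/1.41 = 2.47518…
r ≈ ln(R0)/T = ln(1.41)/2.47518… = 0.138814… → 0.1388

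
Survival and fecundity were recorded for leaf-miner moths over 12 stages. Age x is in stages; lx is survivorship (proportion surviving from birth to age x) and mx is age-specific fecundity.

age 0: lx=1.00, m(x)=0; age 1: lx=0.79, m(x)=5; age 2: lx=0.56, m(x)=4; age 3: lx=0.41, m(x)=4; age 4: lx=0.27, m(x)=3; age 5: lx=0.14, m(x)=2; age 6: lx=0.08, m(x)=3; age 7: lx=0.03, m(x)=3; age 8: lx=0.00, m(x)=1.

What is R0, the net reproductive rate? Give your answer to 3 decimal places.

lx·mx by age: 0, 3.95, 2.24, 1.64, 0.81, 0.28, 0.24, 0.09, 0
R0 = Σ lx·mx = 9.25 → 9.250

9.250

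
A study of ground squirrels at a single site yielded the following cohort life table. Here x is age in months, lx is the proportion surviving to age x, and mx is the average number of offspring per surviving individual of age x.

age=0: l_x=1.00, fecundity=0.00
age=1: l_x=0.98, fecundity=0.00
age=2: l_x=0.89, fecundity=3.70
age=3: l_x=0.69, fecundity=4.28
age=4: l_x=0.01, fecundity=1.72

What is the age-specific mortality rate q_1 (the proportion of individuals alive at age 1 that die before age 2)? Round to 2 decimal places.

0.09

q_1 = (l_1 − l_2) / l_1 = (0.98 − 0.89) / 0.98
     = 0.09 / 0.98 = 0.091837… → 0.09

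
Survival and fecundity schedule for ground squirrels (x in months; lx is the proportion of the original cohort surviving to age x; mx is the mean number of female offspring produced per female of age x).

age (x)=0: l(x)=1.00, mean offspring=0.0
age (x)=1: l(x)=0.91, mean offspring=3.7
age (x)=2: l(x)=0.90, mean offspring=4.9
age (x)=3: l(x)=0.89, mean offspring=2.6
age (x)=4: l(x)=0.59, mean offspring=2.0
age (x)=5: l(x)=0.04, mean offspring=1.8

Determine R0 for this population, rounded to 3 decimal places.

lx·mx by age: 0, 3.367, 4.41, 2.314, 1.18, 0.072
R0 = Σ lx·mx = 11.343 → 11.343

11.343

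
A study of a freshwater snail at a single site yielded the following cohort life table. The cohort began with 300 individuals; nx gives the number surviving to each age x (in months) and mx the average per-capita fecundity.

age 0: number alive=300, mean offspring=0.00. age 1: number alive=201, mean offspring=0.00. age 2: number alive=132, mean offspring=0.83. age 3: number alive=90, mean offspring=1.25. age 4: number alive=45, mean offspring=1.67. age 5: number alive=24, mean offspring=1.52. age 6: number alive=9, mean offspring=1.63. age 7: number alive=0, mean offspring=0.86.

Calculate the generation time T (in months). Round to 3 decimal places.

3.237

lx = nx/n0 = nx/300: 1, 0.67, 0.44, 0.3, 0.15, 0.08, 0.03, 0
lx·mx: 0, 0, 0.3652, 0.375, 0.2505, 0.1216, 0.0489, 0 → R0 = 1.1612
x·lx·mx: 0, 0, 0.7304, 1.125, 1.002, 0.608, 0.2934, 0 → Σ = 3.7588
T = 3.7588 / 1.1612 = 3.236996… → 3.237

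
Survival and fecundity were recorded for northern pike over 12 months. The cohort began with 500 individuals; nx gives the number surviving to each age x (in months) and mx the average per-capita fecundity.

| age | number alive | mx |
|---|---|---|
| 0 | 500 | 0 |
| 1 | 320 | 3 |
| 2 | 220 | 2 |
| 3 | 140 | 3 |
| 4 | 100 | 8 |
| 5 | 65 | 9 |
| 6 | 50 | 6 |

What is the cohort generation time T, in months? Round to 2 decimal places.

3.15

lx = nx/n0 = nx/500: 1, 0.64, 0.44, 0.28, 0.2, 0.13, 0.1
lx·mx: 0, 1.92, 0.88, 0.84, 1.6, 1.17, 0.6 → R0 = 7.01
x·lx·mx: 0, 1.92, 1.76, 2.52, 6.4, 5.85, 3.6 → Σ = 22.05
T = 22.05 / 7.01 = 3.145506… → 3.15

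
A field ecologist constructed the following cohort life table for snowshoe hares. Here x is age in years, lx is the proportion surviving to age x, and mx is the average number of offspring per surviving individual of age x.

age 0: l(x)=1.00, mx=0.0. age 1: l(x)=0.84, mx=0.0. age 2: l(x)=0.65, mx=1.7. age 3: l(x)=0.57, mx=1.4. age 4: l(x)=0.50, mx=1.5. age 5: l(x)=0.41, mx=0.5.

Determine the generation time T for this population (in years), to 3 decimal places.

lx·mx: 0, 0, 1.105, 0.798, 0.75, 0.205 → R0 = 2.858
x·lx·mx: 0, 0, 2.21, 2.394, 3, 1.025 → Σ = 8.629
T = 8.629 / 2.858 = 3.019244… → 3.019

3.019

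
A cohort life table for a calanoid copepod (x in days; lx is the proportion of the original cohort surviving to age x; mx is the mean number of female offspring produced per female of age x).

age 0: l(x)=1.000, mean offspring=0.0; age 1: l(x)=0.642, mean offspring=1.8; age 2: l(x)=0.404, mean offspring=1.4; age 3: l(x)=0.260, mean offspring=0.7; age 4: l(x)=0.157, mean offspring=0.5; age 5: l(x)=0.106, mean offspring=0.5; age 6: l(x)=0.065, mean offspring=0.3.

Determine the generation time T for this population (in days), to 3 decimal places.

lx·mx: 0, 1.1556, 0.5656, 0.182, 0.0785, 0.053, 0.0195 → R0 = 2.0542
x·lx·mx: 0, 1.1556, 1.1312, 0.546, 0.314, 0.265, 0.117 → Σ = 3.5288
T = 3.5288 / 2.0542 = 1.717846… → 1.718

1.718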